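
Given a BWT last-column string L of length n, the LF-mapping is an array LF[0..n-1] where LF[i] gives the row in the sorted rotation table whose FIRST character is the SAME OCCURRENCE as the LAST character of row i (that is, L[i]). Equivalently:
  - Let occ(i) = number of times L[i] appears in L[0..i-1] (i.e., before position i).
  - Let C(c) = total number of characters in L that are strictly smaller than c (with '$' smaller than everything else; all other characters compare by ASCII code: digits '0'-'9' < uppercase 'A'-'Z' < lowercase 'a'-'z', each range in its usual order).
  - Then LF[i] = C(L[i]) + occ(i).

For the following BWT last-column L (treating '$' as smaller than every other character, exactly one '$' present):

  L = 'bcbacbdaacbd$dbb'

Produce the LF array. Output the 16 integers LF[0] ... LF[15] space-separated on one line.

Answer: 4 10 5 1 11 6 13 2 3 12 7 14 0 15 8 9

Derivation:
Char counts: '$':1, 'a':3, 'b':6, 'c':3, 'd':3
C (first-col start): C('$')=0, C('a')=1, C('b')=4, C('c')=10, C('d')=13
L[0]='b': occ=0, LF[0]=C('b')+0=4+0=4
L[1]='c': occ=0, LF[1]=C('c')+0=10+0=10
L[2]='b': occ=1, LF[2]=C('b')+1=4+1=5
L[3]='a': occ=0, LF[3]=C('a')+0=1+0=1
L[4]='c': occ=1, LF[4]=C('c')+1=10+1=11
L[5]='b': occ=2, LF[5]=C('b')+2=4+2=6
L[6]='d': occ=0, LF[6]=C('d')+0=13+0=13
L[7]='a': occ=1, LF[7]=C('a')+1=1+1=2
L[8]='a': occ=2, LF[8]=C('a')+2=1+2=3
L[9]='c': occ=2, LF[9]=C('c')+2=10+2=12
L[10]='b': occ=3, LF[10]=C('b')+3=4+3=7
L[11]='d': occ=1, LF[11]=C('d')+1=13+1=14
L[12]='$': occ=0, LF[12]=C('$')+0=0+0=0
L[13]='d': occ=2, LF[13]=C('d')+2=13+2=15
L[14]='b': occ=4, LF[14]=C('b')+4=4+4=8
L[15]='b': occ=5, LF[15]=C('b')+5=4+5=9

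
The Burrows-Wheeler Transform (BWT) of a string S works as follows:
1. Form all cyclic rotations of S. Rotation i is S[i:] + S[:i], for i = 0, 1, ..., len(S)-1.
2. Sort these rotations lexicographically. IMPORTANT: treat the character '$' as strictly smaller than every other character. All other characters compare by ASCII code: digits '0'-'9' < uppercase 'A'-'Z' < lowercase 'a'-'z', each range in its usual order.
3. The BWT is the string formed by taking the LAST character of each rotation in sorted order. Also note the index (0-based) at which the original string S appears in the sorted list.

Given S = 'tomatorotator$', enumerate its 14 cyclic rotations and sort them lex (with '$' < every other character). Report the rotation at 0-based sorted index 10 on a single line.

Answer: tator$tomatoro

Derivation:
All 14 rotations (rotation i = S[i:]+S[:i]):
  rot[0] = tomatorotator$
  rot[1] = omatorotator$t
  rot[2] = matorotator$to
  rot[3] = atorotator$tom
  rot[4] = torotator$toma
  rot[5] = orotator$tomat
  rot[6] = rotator$tomato
  rot[7] = otator$tomator
  rot[8] = tator$tomatoro
  rot[9] = ator$tomatorot
  rot[10] = tor$tomatorota
  rot[11] = or$tomatorotat
  rot[12] = r$tomatorotato
  rot[13] = $tomatorotator
Sorted (with $ < everything):
  sorted[0] = $tomatorotator
  sorted[1] = ator$tomatorot
  sorted[2] = atorotator$tom
  sorted[3] = matorotator$to
  sorted[4] = omatorotator$t
  sorted[5] = or$tomatorotat
  sorted[6] = orotator$tomat
  sorted[7] = otator$tomator
  sorted[8] = r$tomatorotato
  sorted[9] = rotator$tomato
  sorted[10] = tator$tomatoro
  sorted[11] = tomatorotator$
  sorted[12] = tor$tomatorota
  sorted[13] = torotator$toma
sorted[10] = tator$tomatoro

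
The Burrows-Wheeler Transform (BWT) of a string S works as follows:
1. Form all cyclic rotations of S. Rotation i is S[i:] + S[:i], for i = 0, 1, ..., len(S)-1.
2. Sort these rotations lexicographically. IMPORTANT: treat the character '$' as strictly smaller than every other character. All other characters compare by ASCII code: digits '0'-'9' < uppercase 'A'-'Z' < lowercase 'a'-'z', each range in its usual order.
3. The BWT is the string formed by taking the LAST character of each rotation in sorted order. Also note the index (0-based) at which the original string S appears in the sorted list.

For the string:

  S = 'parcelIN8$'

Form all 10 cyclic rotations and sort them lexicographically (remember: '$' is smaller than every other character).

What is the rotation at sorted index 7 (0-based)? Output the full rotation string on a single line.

All 10 rotations (rotation i = S[i:]+S[:i]):
  rot[0] = parcelIN8$
  rot[1] = arcelIN8$p
  rot[2] = rcelIN8$pa
  rot[3] = celIN8$par
  rot[4] = elIN8$parc
  rot[5] = lIN8$parce
  rot[6] = IN8$parcel
  rot[7] = N8$parcelI
  rot[8] = 8$parcelIN
  rot[9] = $parcelIN8
Sorted (with $ < everything):
  sorted[0] = $parcelIN8
  sorted[1] = 8$parcelIN
  sorted[2] = IN8$parcel
  sorted[3] = N8$parcelI
  sorted[4] = arcelIN8$p
  sorted[5] = celIN8$par
  sorted[6] = elIN8$parc
  sorted[7] = lIN8$parce
  sorted[8] = parcelIN8$
  sorted[9] = rcelIN8$pa
sorted[7] = lIN8$parce

Answer: lIN8$parce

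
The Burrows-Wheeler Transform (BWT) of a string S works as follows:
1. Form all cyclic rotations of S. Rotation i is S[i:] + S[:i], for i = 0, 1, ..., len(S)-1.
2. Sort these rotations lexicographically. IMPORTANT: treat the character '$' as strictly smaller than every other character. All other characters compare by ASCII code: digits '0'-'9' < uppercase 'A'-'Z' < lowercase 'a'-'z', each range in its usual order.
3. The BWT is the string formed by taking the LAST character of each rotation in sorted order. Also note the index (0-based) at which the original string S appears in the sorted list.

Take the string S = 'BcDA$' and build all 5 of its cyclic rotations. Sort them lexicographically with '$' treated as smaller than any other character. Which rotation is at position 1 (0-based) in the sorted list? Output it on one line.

All 5 rotations (rotation i = S[i:]+S[:i]):
  rot[0] = BcDA$
  rot[1] = cDA$B
  rot[2] = DA$Bc
  rot[3] = A$BcD
  rot[4] = $BcDA
Sorted (with $ < everything):
  sorted[0] = $BcDA
  sorted[1] = A$BcD
  sorted[2] = BcDA$
  sorted[3] = DA$Bc
  sorted[4] = cDA$B
sorted[1] = A$BcD

Answer: A$BcD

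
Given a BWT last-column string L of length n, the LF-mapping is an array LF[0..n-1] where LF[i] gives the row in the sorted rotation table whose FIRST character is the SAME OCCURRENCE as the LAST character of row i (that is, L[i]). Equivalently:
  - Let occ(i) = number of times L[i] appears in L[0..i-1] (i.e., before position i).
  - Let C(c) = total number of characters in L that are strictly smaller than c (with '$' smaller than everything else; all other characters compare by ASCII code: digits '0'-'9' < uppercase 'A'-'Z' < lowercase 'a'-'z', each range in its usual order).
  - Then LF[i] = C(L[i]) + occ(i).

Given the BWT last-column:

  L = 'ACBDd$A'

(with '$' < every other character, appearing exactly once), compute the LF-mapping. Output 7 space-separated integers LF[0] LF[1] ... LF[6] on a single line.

Answer: 1 4 3 5 6 0 2

Derivation:
Char counts: '$':1, 'A':2, 'B':1, 'C':1, 'D':1, 'd':1
C (first-col start): C('$')=0, C('A')=1, C('B')=3, C('C')=4, C('D')=5, C('d')=6
L[0]='A': occ=0, LF[0]=C('A')+0=1+0=1
L[1]='C': occ=0, LF[1]=C('C')+0=4+0=4
L[2]='B': occ=0, LF[2]=C('B')+0=3+0=3
L[3]='D': occ=0, LF[3]=C('D')+0=5+0=5
L[4]='d': occ=0, LF[4]=C('d')+0=6+0=6
L[5]='$': occ=0, LF[5]=C('$')+0=0+0=0
L[6]='A': occ=1, LF[6]=C('A')+1=1+1=2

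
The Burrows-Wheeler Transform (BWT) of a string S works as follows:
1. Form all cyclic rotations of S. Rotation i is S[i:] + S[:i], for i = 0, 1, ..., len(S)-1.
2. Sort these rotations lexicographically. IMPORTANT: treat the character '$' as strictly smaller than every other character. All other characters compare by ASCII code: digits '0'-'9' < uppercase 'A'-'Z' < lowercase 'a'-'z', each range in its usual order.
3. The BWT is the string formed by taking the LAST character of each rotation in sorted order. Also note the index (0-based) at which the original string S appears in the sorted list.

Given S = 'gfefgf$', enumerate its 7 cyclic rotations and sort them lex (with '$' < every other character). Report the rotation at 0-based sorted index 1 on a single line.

Answer: efgf$gf

Derivation:
All 7 rotations (rotation i = S[i:]+S[:i]):
  rot[0] = gfefgf$
  rot[1] = fefgf$g
  rot[2] = efgf$gf
  rot[3] = fgf$gfe
  rot[4] = gf$gfef
  rot[5] = f$gfefg
  rot[6] = $gfefgf
Sorted (with $ < everything):
  sorted[0] = $gfefgf
  sorted[1] = efgf$gf
  sorted[2] = f$gfefg
  sorted[3] = fefgf$g
  sorted[4] = fgf$gfe
  sorted[5] = gf$gfef
  sorted[6] = gfefgf$
sorted[1] = efgf$gf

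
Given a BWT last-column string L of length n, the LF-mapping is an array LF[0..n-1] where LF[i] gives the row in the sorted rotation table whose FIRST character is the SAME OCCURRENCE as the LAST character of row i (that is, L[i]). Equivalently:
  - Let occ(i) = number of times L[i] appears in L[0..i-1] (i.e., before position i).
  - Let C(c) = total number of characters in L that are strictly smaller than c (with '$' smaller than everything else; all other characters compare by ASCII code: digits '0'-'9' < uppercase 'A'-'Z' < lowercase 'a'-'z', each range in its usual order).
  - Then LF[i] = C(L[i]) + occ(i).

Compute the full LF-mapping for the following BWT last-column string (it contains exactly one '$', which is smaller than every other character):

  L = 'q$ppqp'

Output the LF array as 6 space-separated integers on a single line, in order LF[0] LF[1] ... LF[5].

Char counts: '$':1, 'p':3, 'q':2
C (first-col start): C('$')=0, C('p')=1, C('q')=4
L[0]='q': occ=0, LF[0]=C('q')+0=4+0=4
L[1]='$': occ=0, LF[1]=C('$')+0=0+0=0
L[2]='p': occ=0, LF[2]=C('p')+0=1+0=1
L[3]='p': occ=1, LF[3]=C('p')+1=1+1=2
L[4]='q': occ=1, LF[4]=C('q')+1=4+1=5
L[5]='p': occ=2, LF[5]=C('p')+2=1+2=3

Answer: 4 0 1 2 5 3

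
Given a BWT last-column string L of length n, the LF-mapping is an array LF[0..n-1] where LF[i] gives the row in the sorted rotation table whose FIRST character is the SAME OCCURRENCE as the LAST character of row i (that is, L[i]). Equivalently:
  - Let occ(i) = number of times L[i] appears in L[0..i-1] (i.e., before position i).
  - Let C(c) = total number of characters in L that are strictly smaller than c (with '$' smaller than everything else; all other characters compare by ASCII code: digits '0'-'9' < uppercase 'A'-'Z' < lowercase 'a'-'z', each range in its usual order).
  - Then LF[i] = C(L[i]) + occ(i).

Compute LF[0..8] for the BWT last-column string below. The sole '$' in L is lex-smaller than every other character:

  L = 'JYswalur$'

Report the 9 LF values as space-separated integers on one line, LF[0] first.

Char counts: '$':1, 'J':1, 'Y':1, 'a':1, 'l':1, 'r':1, 's':1, 'u':1, 'w':1
C (first-col start): C('$')=0, C('J')=1, C('Y')=2, C('a')=3, C('l')=4, C('r')=5, C('s')=6, C('u')=7, C('w')=8
L[0]='J': occ=0, LF[0]=C('J')+0=1+0=1
L[1]='Y': occ=0, LF[1]=C('Y')+0=2+0=2
L[2]='s': occ=0, LF[2]=C('s')+0=6+0=6
L[3]='w': occ=0, LF[3]=C('w')+0=8+0=8
L[4]='a': occ=0, LF[4]=C('a')+0=3+0=3
L[5]='l': occ=0, LF[5]=C('l')+0=4+0=4
L[6]='u': occ=0, LF[6]=C('u')+0=7+0=7
L[7]='r': occ=0, LF[7]=C('r')+0=5+0=5
L[8]='$': occ=0, LF[8]=C('$')+0=0+0=0

Answer: 1 2 6 8 3 4 7 5 0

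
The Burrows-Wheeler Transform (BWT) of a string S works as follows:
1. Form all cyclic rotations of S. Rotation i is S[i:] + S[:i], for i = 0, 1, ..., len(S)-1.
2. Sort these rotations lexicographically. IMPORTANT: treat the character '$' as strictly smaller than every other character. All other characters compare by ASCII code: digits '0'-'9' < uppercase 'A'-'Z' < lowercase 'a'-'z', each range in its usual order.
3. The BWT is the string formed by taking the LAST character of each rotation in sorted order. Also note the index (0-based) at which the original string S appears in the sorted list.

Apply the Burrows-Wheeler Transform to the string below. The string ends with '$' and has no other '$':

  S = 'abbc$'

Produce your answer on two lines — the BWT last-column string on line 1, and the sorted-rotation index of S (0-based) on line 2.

All 5 rotations (rotation i = S[i:]+S[:i]):
  rot[0] = abbc$
  rot[1] = bbc$a
  rot[2] = bc$ab
  rot[3] = c$abb
  rot[4] = $abbc
Sorted (with $ < everything):
  sorted[0] = $abbc  (last char: 'c')
  sorted[1] = abbc$  (last char: '$')
  sorted[2] = bbc$a  (last char: 'a')
  sorted[3] = bc$ab  (last char: 'b')
  sorted[4] = c$abb  (last char: 'b')
Last column: c$abb
Original string S is at sorted index 1

Answer: c$abb
1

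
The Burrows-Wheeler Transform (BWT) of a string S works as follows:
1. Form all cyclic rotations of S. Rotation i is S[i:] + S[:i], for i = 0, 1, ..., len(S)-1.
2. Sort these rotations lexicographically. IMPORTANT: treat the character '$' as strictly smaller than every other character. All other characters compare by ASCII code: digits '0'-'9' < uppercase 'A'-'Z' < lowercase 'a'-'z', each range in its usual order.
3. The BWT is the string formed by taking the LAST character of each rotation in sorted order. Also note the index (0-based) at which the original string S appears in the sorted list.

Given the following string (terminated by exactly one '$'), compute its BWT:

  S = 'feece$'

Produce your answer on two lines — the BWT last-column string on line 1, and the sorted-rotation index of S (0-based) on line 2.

Answer: eecef$
5

Derivation:
All 6 rotations (rotation i = S[i:]+S[:i]):
  rot[0] = feece$
  rot[1] = eece$f
  rot[2] = ece$fe
  rot[3] = ce$fee
  rot[4] = e$feec
  rot[5] = $feece
Sorted (with $ < everything):
  sorted[0] = $feece  (last char: 'e')
  sorted[1] = ce$fee  (last char: 'e')
  sorted[2] = e$feec  (last char: 'c')
  sorted[3] = ece$fe  (last char: 'e')
  sorted[4] = eece$f  (last char: 'f')
  sorted[5] = feece$  (last char: '$')
Last column: eecef$
Original string S is at sorted index 5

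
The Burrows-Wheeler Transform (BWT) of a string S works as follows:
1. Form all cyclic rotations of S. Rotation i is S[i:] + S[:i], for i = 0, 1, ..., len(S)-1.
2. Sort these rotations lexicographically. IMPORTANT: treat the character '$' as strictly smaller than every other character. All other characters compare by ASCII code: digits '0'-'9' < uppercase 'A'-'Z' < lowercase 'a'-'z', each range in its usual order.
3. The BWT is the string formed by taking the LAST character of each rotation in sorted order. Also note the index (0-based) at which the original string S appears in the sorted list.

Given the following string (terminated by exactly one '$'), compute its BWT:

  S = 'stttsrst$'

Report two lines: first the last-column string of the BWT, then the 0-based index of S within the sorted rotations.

Answer: tstr$stts
4

Derivation:
All 9 rotations (rotation i = S[i:]+S[:i]):
  rot[0] = stttsrst$
  rot[1] = tttsrst$s
  rot[2] = ttsrst$st
  rot[3] = tsrst$stt
  rot[4] = srst$sttt
  rot[5] = rst$sttts
  rot[6] = st$stttsr
  rot[7] = t$stttsrs
  rot[8] = $stttsrst
Sorted (with $ < everything):
  sorted[0] = $stttsrst  (last char: 't')
  sorted[1] = rst$sttts  (last char: 's')
  sorted[2] = srst$sttt  (last char: 't')
  sorted[3] = st$stttsr  (last char: 'r')
  sorted[4] = stttsrst$  (last char: '$')
  sorted[5] = t$stttsrs  (last char: 's')
  sorted[6] = tsrst$stt  (last char: 't')
  sorted[7] = ttsrst$st  (last char: 't')
  sorted[8] = tttsrst$s  (last char: 's')
Last column: tstr$stts
Original string S is at sorted index 4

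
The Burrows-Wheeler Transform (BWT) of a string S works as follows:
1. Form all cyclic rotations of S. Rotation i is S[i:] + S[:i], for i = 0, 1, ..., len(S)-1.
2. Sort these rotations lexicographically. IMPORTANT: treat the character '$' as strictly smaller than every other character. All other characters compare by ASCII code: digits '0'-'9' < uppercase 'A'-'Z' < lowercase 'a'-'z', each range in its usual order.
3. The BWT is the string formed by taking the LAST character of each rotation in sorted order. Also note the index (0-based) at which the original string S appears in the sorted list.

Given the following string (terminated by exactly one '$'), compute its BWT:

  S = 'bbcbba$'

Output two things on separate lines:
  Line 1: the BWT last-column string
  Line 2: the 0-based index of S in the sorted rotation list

Answer: abbc$bb
4

Derivation:
All 7 rotations (rotation i = S[i:]+S[:i]):
  rot[0] = bbcbba$
  rot[1] = bcbba$b
  rot[2] = cbba$bb
  rot[3] = bba$bbc
  rot[4] = ba$bbcb
  rot[5] = a$bbcbb
  rot[6] = $bbcbba
Sorted (with $ < everything):
  sorted[0] = $bbcbba  (last char: 'a')
  sorted[1] = a$bbcbb  (last char: 'b')
  sorted[2] = ba$bbcb  (last char: 'b')
  sorted[3] = bba$bbc  (last char: 'c')
  sorted[4] = bbcbba$  (last char: '$')
  sorted[5] = bcbba$b  (last char: 'b')
  sorted[6] = cbba$bb  (last char: 'b')
Last column: abbc$bb
Original string S is at sorted index 4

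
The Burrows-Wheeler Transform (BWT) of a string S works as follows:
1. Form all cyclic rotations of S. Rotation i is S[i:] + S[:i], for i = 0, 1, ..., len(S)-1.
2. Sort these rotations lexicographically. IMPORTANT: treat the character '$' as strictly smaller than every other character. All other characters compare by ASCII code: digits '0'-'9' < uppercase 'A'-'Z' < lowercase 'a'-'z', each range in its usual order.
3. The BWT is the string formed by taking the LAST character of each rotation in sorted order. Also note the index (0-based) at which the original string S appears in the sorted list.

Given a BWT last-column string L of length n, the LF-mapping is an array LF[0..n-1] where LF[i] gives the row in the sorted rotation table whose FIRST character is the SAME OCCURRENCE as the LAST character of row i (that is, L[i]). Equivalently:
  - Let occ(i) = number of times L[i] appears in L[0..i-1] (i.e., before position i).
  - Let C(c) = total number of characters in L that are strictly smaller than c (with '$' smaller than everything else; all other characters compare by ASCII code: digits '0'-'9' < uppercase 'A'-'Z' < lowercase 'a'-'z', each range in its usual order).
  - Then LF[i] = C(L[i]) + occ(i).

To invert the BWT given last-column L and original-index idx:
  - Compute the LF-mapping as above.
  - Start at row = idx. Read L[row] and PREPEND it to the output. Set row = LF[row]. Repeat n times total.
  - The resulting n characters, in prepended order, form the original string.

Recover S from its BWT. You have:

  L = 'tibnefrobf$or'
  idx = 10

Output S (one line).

LF mapping: 12 6 1 7 3 4 10 8 2 5 0 9 11
Walk LF starting at row 10, prepending L[row]:
  step 1: row=10, L[10]='$', prepend. Next row=LF[10]=0
  step 2: row=0, L[0]='t', prepend. Next row=LF[0]=12
  step 3: row=12, L[12]='r', prepend. Next row=LF[12]=11
  step 4: row=11, L[11]='o', prepend. Next row=LF[11]=9
  step 5: row=9, L[9]='f', prepend. Next row=LF[9]=5
  step 6: row=5, L[5]='f', prepend. Next row=LF[5]=4
  step 7: row=4, L[4]='e', prepend. Next row=LF[4]=3
  step 8: row=3, L[3]='n', prepend. Next row=LF[3]=7
  step 9: row=7, L[7]='o', prepend. Next row=LF[7]=8
  step 10: row=8, L[8]='b', prepend. Next row=LF[8]=2
  step 11: row=2, L[2]='b', prepend. Next row=LF[2]=1
  step 12: row=1, L[1]='i', prepend. Next row=LF[1]=6
  step 13: row=6, L[6]='r', prepend. Next row=LF[6]=10
Reversed output: ribboneffort$

Answer: ribboneffort$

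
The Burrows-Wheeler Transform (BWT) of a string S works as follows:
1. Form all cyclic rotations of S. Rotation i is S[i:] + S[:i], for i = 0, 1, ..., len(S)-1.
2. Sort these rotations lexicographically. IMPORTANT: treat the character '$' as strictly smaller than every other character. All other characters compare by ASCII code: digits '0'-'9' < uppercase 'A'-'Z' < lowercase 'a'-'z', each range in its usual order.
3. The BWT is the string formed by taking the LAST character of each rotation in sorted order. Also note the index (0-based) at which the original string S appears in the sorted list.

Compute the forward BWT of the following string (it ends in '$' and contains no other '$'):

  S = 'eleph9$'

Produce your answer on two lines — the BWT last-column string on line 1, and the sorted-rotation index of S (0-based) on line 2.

Answer: 9h$lpee
2

Derivation:
All 7 rotations (rotation i = S[i:]+S[:i]):
  rot[0] = eleph9$
  rot[1] = leph9$e
  rot[2] = eph9$el
  rot[3] = ph9$ele
  rot[4] = h9$elep
  rot[5] = 9$eleph
  rot[6] = $eleph9
Sorted (with $ < everything):
  sorted[0] = $eleph9  (last char: '9')
  sorted[1] = 9$eleph  (last char: 'h')
  sorted[2] = eleph9$  (last char: '$')
  sorted[3] = eph9$el  (last char: 'l')
  sorted[4] = h9$elep  (last char: 'p')
  sorted[5] = leph9$e  (last char: 'e')
  sorted[6] = ph9$ele  (last char: 'e')
Last column: 9h$lpee
Original string S is at sorted index 2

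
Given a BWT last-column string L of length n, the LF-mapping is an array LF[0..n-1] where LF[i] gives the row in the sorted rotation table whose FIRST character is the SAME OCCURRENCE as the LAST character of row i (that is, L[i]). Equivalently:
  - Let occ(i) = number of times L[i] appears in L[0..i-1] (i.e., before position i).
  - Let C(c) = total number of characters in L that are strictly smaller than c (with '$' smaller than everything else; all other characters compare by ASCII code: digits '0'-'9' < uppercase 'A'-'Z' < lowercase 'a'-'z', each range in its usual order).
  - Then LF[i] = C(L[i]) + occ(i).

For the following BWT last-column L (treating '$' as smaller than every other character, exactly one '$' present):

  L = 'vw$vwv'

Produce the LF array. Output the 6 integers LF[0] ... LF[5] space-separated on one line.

Char counts: '$':1, 'v':3, 'w':2
C (first-col start): C('$')=0, C('v')=1, C('w')=4
L[0]='v': occ=0, LF[0]=C('v')+0=1+0=1
L[1]='w': occ=0, LF[1]=C('w')+0=4+0=4
L[2]='$': occ=0, LF[2]=C('$')+0=0+0=0
L[3]='v': occ=1, LF[3]=C('v')+1=1+1=2
L[4]='w': occ=1, LF[4]=C('w')+1=4+1=5
L[5]='v': occ=2, LF[5]=C('v')+2=1+2=3

Answer: 1 4 0 2 5 3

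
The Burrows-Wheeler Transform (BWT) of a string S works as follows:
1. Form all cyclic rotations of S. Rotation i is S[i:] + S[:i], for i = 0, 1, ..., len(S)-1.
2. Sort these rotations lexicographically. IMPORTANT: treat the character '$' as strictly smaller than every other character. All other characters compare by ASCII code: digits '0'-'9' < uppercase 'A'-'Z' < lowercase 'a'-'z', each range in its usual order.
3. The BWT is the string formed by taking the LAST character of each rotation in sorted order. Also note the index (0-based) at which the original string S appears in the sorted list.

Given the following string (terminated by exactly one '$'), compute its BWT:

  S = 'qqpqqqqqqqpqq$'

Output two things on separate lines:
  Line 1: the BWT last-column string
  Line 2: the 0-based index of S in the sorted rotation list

All 14 rotations (rotation i = S[i:]+S[:i]):
  rot[0] = qqpqqqqqqqpqq$
  rot[1] = qpqqqqqqqpqq$q
  rot[2] = pqqqqqqqpqq$qq
  rot[3] = qqqqqqqpqq$qqp
  rot[4] = qqqqqqpqq$qqpq
  rot[5] = qqqqqpqq$qqpqq
  rot[6] = qqqqpqq$qqpqqq
  rot[7] = qqqpqq$qqpqqqq
  rot[8] = qqpqq$qqpqqqqq
  rot[9] = qpqq$qqpqqqqqq
  rot[10] = pqq$qqpqqqqqqq
  rot[11] = qq$qqpqqqqqqqp
  rot[12] = q$qqpqqqqqqqpq
  rot[13] = $qqpqqqqqqqpqq
Sorted (with $ < everything):
  sorted[0] = $qqpqqqqqqqpqq  (last char: 'q')
  sorted[1] = pqq$qqpqqqqqqq  (last char: 'q')
  sorted[2] = pqqqqqqqpqq$qq  (last char: 'q')
  sorted[3] = q$qqpqqqqqqqpq  (last char: 'q')
  sorted[4] = qpqq$qqpqqqqqq  (last char: 'q')
  sorted[5] = qpqqqqqqqpqq$q  (last char: 'q')
  sorted[6] = qq$qqpqqqqqqqp  (last char: 'p')
  sorted[7] = qqpqq$qqpqqqqq  (last char: 'q')
  sorted[8] = qqpqqqqqqqpqq$  (last char: '$')
  sorted[9] = qqqpqq$qqpqqqq  (last char: 'q')
  sorted[10] = qqqqpqq$qqpqqq  (last char: 'q')
  sorted[11] = qqqqqpqq$qqpqq  (last char: 'q')
  sorted[12] = qqqqqqpqq$qqpq  (last char: 'q')
  sorted[13] = qqqqqqqpqq$qqp  (last char: 'p')
Last column: qqqqqqpq$qqqqp
Original string S is at sorted index 8

Answer: qqqqqqpq$qqqqp
8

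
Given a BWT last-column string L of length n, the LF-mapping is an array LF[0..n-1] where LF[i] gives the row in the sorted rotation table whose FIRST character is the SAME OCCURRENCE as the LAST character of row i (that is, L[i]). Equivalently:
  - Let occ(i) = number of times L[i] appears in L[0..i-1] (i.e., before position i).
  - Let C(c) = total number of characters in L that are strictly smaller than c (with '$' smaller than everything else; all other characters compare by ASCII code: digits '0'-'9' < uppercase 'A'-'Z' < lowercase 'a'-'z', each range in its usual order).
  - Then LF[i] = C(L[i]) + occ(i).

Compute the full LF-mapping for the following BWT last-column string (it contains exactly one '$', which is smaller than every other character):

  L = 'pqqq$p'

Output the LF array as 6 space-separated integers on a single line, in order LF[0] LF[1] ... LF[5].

Answer: 1 3 4 5 0 2

Derivation:
Char counts: '$':1, 'p':2, 'q':3
C (first-col start): C('$')=0, C('p')=1, C('q')=3
L[0]='p': occ=0, LF[0]=C('p')+0=1+0=1
L[1]='q': occ=0, LF[1]=C('q')+0=3+0=3
L[2]='q': occ=1, LF[2]=C('q')+1=3+1=4
L[3]='q': occ=2, LF[3]=C('q')+2=3+2=5
L[4]='$': occ=0, LF[4]=C('$')+0=0+0=0
L[5]='p': occ=1, LF[5]=C('p')+1=1+1=2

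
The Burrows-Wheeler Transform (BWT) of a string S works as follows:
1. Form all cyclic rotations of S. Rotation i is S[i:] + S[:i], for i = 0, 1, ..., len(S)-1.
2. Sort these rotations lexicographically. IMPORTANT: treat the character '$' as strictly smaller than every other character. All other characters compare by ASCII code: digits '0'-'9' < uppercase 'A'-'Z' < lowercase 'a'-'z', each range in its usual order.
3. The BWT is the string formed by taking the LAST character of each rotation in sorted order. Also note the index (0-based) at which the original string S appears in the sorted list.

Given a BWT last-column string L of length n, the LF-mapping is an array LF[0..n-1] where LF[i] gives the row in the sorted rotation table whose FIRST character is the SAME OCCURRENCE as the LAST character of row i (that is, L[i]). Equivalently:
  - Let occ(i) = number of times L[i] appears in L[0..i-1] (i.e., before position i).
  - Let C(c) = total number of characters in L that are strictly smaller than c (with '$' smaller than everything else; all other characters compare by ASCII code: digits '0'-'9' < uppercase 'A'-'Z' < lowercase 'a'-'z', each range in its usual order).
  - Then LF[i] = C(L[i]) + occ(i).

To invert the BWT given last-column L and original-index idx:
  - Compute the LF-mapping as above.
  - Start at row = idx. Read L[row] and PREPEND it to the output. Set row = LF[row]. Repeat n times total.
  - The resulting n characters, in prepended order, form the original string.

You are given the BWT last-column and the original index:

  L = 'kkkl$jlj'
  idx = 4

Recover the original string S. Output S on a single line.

LF mapping: 3 4 5 6 0 1 7 2
Walk LF starting at row 4, prepending L[row]:
  step 1: row=4, L[4]='$', prepend. Next row=LF[4]=0
  step 2: row=0, L[0]='k', prepend. Next row=LF[0]=3
  step 3: row=3, L[3]='l', prepend. Next row=LF[3]=6
  step 4: row=6, L[6]='l', prepend. Next row=LF[6]=7
  step 5: row=7, L[7]='j', prepend. Next row=LF[7]=2
  step 6: row=2, L[2]='k', prepend. Next row=LF[2]=5
  step 7: row=5, L[5]='j', prepend. Next row=LF[5]=1
  step 8: row=1, L[1]='k', prepend. Next row=LF[1]=4
Reversed output: kjkjllk$

Answer: kjkjllk$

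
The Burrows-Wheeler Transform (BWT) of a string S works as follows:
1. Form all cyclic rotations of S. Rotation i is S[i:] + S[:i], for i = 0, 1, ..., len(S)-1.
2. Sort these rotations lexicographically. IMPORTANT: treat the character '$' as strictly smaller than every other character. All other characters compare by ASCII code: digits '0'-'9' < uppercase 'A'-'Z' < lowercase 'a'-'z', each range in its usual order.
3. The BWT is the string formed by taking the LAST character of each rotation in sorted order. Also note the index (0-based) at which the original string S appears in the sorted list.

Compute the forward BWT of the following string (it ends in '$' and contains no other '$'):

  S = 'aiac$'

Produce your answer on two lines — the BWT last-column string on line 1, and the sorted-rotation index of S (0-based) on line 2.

All 5 rotations (rotation i = S[i:]+S[:i]):
  rot[0] = aiac$
  rot[1] = iac$a
  rot[2] = ac$ai
  rot[3] = c$aia
  rot[4] = $aiac
Sorted (with $ < everything):
  sorted[0] = $aiac  (last char: 'c')
  sorted[1] = ac$ai  (last char: 'i')
  sorted[2] = aiac$  (last char: '$')
  sorted[3] = c$aia  (last char: 'a')
  sorted[4] = iac$a  (last char: 'a')
Last column: ci$aa
Original string S is at sorted index 2

Answer: ci$aa
2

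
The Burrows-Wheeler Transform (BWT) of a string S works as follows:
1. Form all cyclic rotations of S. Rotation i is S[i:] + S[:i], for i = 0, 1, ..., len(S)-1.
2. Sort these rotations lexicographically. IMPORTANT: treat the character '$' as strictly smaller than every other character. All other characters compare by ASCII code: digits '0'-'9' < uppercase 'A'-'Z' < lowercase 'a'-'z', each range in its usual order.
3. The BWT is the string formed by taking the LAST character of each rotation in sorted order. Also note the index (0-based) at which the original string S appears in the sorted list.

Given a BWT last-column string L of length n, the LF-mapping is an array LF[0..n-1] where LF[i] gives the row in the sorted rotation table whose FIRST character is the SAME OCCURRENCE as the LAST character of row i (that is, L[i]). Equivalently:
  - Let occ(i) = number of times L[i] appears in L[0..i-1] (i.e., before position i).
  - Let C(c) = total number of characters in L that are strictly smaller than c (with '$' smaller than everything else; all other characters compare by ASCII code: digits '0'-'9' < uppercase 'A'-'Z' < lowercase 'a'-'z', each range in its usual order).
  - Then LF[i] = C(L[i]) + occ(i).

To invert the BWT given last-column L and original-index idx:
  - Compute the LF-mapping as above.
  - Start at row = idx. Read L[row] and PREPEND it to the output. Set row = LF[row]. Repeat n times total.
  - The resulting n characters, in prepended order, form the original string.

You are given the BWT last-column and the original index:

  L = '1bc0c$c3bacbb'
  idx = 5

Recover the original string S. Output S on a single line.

Answer: b03bcbbccac1$

Derivation:
LF mapping: 2 5 9 1 10 0 11 3 6 4 12 7 8
Walk LF starting at row 5, prepending L[row]:
  step 1: row=5, L[5]='$', prepend. Next row=LF[5]=0
  step 2: row=0, L[0]='1', prepend. Next row=LF[0]=2
  step 3: row=2, L[2]='c', prepend. Next row=LF[2]=9
  step 4: row=9, L[9]='a', prepend. Next row=LF[9]=4
  step 5: row=4, L[4]='c', prepend. Next row=LF[4]=10
  step 6: row=10, L[10]='c', prepend. Next row=LF[10]=12
  step 7: row=12, L[12]='b', prepend. Next row=LF[12]=8
  step 8: row=8, L[8]='b', prepend. Next row=LF[8]=6
  step 9: row=6, L[6]='c', prepend. Next row=LF[6]=11
  step 10: row=11, L[11]='b', prepend. Next row=LF[11]=7
  step 11: row=7, L[7]='3', prepend. Next row=LF[7]=3
  step 12: row=3, L[3]='0', prepend. Next row=LF[3]=1
  step 13: row=1, L[1]='b', prepend. Next row=LF[1]=5
Reversed output: b03bcbbccac1$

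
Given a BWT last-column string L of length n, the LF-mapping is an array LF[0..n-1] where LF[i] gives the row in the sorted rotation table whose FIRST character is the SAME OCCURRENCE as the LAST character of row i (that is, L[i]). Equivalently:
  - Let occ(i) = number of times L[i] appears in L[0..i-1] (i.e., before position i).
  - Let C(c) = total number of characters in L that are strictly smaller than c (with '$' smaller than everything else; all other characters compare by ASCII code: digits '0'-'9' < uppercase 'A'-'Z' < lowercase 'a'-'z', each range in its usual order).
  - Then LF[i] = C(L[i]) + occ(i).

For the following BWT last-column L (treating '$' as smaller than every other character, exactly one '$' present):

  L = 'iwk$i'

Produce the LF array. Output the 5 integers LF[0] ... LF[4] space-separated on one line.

Answer: 1 4 3 0 2

Derivation:
Char counts: '$':1, 'i':2, 'k':1, 'w':1
C (first-col start): C('$')=0, C('i')=1, C('k')=3, C('w')=4
L[0]='i': occ=0, LF[0]=C('i')+0=1+0=1
L[1]='w': occ=0, LF[1]=C('w')+0=4+0=4
L[2]='k': occ=0, LF[2]=C('k')+0=3+0=3
L[3]='$': occ=0, LF[3]=C('$')+0=0+0=0
L[4]='i': occ=1, LF[4]=C('i')+1=1+1=2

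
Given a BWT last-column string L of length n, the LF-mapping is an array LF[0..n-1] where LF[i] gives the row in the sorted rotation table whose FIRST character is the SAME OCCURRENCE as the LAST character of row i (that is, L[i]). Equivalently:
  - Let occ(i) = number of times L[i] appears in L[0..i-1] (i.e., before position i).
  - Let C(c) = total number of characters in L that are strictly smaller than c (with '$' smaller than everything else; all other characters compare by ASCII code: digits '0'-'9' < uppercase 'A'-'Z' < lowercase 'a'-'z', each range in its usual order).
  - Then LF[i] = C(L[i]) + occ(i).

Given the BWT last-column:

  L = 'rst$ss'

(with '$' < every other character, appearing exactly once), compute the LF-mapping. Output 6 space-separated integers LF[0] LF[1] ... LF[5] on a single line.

Char counts: '$':1, 'r':1, 's':3, 't':1
C (first-col start): C('$')=0, C('r')=1, C('s')=2, C('t')=5
L[0]='r': occ=0, LF[0]=C('r')+0=1+0=1
L[1]='s': occ=0, LF[1]=C('s')+0=2+0=2
L[2]='t': occ=0, LF[2]=C('t')+0=5+0=5
L[3]='$': occ=0, LF[3]=C('$')+0=0+0=0
L[4]='s': occ=1, LF[4]=C('s')+1=2+1=3
L[5]='s': occ=2, LF[5]=C('s')+2=2+2=4

Answer: 1 2 5 0 3 4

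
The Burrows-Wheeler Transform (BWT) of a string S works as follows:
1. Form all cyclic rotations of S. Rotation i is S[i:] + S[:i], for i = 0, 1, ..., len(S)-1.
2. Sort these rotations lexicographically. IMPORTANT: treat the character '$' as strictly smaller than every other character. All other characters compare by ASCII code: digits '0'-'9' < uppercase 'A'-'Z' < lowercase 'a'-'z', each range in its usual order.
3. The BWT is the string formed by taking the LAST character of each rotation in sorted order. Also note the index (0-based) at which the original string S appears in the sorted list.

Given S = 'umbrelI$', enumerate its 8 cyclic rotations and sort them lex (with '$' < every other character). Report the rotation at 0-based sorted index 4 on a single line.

All 8 rotations (rotation i = S[i:]+S[:i]):
  rot[0] = umbrelI$
  rot[1] = mbrelI$u
  rot[2] = brelI$um
  rot[3] = relI$umb
  rot[4] = elI$umbr
  rot[5] = lI$umbre
  rot[6] = I$umbrel
  rot[7] = $umbrelI
Sorted (with $ < everything):
  sorted[0] = $umbrelI
  sorted[1] = I$umbrel
  sorted[2] = brelI$um
  sorted[3] = elI$umbr
  sorted[4] = lI$umbre
  sorted[5] = mbrelI$u
  sorted[6] = relI$umb
  sorted[7] = umbrelI$
sorted[4] = lI$umbre

Answer: lI$umbre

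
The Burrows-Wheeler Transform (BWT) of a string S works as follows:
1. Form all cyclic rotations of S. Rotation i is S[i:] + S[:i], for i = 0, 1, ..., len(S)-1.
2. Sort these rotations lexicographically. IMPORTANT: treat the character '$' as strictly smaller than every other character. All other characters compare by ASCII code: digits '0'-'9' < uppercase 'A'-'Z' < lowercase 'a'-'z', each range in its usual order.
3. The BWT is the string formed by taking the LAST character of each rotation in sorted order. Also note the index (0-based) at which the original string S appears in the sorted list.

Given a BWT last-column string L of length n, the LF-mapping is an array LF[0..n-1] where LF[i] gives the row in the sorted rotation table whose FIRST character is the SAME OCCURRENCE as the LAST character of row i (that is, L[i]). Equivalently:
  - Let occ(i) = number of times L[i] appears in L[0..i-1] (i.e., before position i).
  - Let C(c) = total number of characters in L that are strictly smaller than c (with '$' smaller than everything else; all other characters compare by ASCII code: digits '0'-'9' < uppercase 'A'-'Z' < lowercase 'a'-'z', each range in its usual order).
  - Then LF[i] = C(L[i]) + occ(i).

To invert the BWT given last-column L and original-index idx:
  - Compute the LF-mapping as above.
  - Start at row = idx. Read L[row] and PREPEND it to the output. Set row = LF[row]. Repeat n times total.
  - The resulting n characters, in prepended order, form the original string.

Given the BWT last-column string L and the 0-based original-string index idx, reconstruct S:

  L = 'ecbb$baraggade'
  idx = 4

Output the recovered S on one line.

Answer: badgercabbage$

Derivation:
LF mapping: 9 7 4 5 0 6 1 13 2 11 12 3 8 10
Walk LF starting at row 4, prepending L[row]:
  step 1: row=4, L[4]='$', prepend. Next row=LF[4]=0
  step 2: row=0, L[0]='e', prepend. Next row=LF[0]=9
  step 3: row=9, L[9]='g', prepend. Next row=LF[9]=11
  step 4: row=11, L[11]='a', prepend. Next row=LF[11]=3
  step 5: row=3, L[3]='b', prepend. Next row=LF[3]=5
  step 6: row=5, L[5]='b', prepend. Next row=LF[5]=6
  step 7: row=6, L[6]='a', prepend. Next row=LF[6]=1
  step 8: row=1, L[1]='c', prepend. Next row=LF[1]=7
  step 9: row=7, L[7]='r', prepend. Next row=LF[7]=13
  step 10: row=13, L[13]='e', prepend. Next row=LF[13]=10
  step 11: row=10, L[10]='g', prepend. Next row=LF[10]=12
  step 12: row=12, L[12]='d', prepend. Next row=LF[12]=8
  step 13: row=8, L[8]='a', prepend. Next row=LF[8]=2
  step 14: row=2, L[2]='b', prepend. Next row=LF[2]=4
Reversed output: badgercabbage$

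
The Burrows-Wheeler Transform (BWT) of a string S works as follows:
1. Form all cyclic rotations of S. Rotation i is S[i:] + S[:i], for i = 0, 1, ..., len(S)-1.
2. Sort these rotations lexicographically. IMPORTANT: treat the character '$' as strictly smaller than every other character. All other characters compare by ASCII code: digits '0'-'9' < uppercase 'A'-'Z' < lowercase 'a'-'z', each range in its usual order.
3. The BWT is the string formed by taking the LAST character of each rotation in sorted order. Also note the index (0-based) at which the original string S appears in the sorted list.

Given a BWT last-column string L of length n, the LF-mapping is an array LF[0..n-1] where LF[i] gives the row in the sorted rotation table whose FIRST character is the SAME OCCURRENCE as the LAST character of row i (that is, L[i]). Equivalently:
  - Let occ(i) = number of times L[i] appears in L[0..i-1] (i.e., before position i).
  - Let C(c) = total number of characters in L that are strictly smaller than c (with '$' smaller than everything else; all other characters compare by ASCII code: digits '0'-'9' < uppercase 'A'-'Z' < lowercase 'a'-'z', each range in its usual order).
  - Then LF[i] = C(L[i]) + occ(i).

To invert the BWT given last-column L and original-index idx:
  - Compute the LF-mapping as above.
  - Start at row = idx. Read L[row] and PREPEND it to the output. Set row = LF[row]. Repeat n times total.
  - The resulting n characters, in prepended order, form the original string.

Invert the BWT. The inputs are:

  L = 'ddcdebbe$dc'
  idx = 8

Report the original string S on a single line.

Answer: decedcbdbd$

Derivation:
LF mapping: 5 6 3 7 9 1 2 10 0 8 4
Walk LF starting at row 8, prepending L[row]:
  step 1: row=8, L[8]='$', prepend. Next row=LF[8]=0
  step 2: row=0, L[0]='d', prepend. Next row=LF[0]=5
  step 3: row=5, L[5]='b', prepend. Next row=LF[5]=1
  step 4: row=1, L[1]='d', prepend. Next row=LF[1]=6
  step 5: row=6, L[6]='b', prepend. Next row=LF[6]=2
  step 6: row=2, L[2]='c', prepend. Next row=LF[2]=3
  step 7: row=3, L[3]='d', prepend. Next row=LF[3]=7
  step 8: row=7, L[7]='e', prepend. Next row=LF[7]=10
  step 9: row=10, L[10]='c', prepend. Next row=LF[10]=4
  step 10: row=4, L[4]='e', prepend. Next row=LF[4]=9
  step 11: row=9, L[9]='d', prepend. Next row=LF[9]=8
Reversed output: decedcbdbd$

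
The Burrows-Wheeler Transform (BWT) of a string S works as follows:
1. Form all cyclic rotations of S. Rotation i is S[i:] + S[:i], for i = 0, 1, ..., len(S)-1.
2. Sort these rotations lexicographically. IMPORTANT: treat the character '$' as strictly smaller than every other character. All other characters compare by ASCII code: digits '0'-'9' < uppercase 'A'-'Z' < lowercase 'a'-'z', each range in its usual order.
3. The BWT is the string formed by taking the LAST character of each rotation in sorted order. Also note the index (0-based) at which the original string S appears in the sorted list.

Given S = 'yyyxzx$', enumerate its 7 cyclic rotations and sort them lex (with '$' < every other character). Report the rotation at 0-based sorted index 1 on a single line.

Answer: x$yyyxz

Derivation:
All 7 rotations (rotation i = S[i:]+S[:i]):
  rot[0] = yyyxzx$
  rot[1] = yyxzx$y
  rot[2] = yxzx$yy
  rot[3] = xzx$yyy
  rot[4] = zx$yyyx
  rot[5] = x$yyyxz
  rot[6] = $yyyxzx
Sorted (with $ < everything):
  sorted[0] = $yyyxzx
  sorted[1] = x$yyyxz
  sorted[2] = xzx$yyy
  sorted[3] = yxzx$yy
  sorted[4] = yyxzx$y
  sorted[5] = yyyxzx$
  sorted[6] = zx$yyyx
sorted[1] = x$yyyxz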